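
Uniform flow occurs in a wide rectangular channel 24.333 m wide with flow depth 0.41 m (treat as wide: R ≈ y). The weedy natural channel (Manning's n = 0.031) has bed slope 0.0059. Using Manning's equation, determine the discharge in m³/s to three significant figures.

A = b·y = 24.333 × 0.41 = 9.977 m²
Wide channel: R ≈ y = 0.41 m
Q = (1/n)·A·R^(2/3)·S^(1/2) = (1/0.031) × 9.977 × 0.4100^(2/3) × 0.0059^(1/2) = 13.64 m³/s

13.6 m³/s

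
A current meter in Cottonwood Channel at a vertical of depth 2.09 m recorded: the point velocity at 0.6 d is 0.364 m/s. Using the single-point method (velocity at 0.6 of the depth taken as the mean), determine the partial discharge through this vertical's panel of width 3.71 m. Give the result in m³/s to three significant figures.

2.82 m³/s

v̄ = v₀.₆ = 0.364 m/s
q = v̄ × d × w = 0.3640 × 2.09 × 3.71 = 2.822 m³/s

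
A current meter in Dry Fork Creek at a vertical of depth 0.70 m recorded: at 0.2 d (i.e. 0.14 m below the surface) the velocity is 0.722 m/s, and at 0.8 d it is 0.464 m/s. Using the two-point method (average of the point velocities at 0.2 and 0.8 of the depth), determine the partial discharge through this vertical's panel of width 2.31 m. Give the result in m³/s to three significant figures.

v̄ = (0.722 + 0.464) / 2 = 0.5930 m/s
q = v̄ × d × w = 0.5930 × 0.70 × 2.31 = 0.9589 m³/s

0.959 m³/s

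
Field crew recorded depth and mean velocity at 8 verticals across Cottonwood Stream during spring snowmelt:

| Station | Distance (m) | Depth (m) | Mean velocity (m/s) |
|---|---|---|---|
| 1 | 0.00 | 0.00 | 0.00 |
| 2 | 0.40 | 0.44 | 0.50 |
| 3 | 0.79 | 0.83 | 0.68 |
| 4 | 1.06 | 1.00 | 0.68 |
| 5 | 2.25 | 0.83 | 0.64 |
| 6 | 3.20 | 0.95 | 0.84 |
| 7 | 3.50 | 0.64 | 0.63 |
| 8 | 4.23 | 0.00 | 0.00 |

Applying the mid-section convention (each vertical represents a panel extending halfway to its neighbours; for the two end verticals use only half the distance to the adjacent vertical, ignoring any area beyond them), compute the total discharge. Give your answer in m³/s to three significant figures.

w_2 = (0.79 − 0.00)/2 = 0.395 m; q_2 = 0.50 × 0.44 × 0.395 = 0.08690 m³/s
w_3 = (1.06 − 0.40)/2 = 0.33 m; q_3 = 0.68 × 0.83 × 0.33 = 0.1863 m³/s
w_4 = (2.25 − 0.79)/2 = 0.73 m; q_4 = 0.68 × 1.00 × 0.73 = 0.4964 m³/s
w_5 = (3.20 − 1.06)/2 = 1.07 m; q_5 = 0.64 × 0.83 × 1.07 = 0.5684 m³/s
w_6 = (3.50 − 2.25)/2 = 0.625 m; q_6 = 0.84 × 0.95 × 0.625 = 0.4988 m³/s
w_7 = (4.23 − 3.20)/2 = 0.515 m; q_7 = 0.63 × 0.64 × 0.515 = 0.2076 m³/s
Stations 1, 8 contribute zero (depth or velocity is 0).
Q = Σ qᵢ = 2.044 m³/s

2.04 m³/s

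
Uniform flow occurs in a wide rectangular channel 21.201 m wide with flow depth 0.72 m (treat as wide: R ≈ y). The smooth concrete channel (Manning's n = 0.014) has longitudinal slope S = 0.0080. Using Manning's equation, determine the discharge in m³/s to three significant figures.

A = b·y = 21.201 × 0.72 = 15.26 m²
Wide channel: R ≈ y = 0.72 m
Q = (1/n)·A·R^(2/3)·S^(1/2) = (1/0.014) × 15.26 × 0.7200^(2/3) × 0.0080^(1/2) = 78.34 m³/s

78.3 m³/s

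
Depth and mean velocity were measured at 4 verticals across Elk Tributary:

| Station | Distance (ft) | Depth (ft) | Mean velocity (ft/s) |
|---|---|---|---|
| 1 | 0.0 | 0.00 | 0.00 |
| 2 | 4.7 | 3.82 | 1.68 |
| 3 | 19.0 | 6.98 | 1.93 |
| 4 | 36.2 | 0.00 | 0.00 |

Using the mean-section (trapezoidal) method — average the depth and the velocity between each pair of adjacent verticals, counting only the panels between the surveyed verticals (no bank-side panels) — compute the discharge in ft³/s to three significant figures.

Panel 1-2: Δb = 4.7 ft, d̄ = (0.00+3.82)/2 = 1.91, v̄ = (0.00+1.68)/2 = 0.84 → q = 4.7×1.91×0.84 = 7.541 ft³/s
Panel 2-3: Δb = 14.3 ft, d̄ = (3.82+6.98)/2 = 5.4, v̄ = (1.68+1.93)/2 = 1.805 → q = 14.3×5.4×1.805 = 139.4 ft³/s
Panel 3-4: Δb = 17.2 ft, d̄ = (6.98+0.00)/2 = 3.49, v̄ = (1.93+0.00)/2 = 0.965 → q = 17.2×3.49×0.965 = 57.93 ft³/s
Q = Σ q = 204.8 ft³/s

205 ft³/s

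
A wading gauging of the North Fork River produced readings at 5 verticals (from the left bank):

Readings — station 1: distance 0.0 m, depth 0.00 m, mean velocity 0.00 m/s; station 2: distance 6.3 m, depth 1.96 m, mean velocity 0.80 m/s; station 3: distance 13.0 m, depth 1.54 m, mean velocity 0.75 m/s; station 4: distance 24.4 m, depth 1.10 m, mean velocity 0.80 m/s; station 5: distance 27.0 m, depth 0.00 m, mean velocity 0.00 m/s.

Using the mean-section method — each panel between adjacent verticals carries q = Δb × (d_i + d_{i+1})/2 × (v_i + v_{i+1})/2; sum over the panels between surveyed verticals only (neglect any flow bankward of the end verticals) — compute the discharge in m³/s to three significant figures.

Panel 1-2: Δb = 6.3 m, d̄ = (0.00+1.96)/2 = 0.98, v̄ = (0.00+0.80)/2 = 0.4 → q = 6.3×0.98×0.4 = 2.470 m³/s
Panel 2-3: Δb = 6.7 m, d̄ = (1.96+1.54)/2 = 1.75, v̄ = (0.80+0.75)/2 = 0.775 → q = 6.7×1.75×0.775 = 9.087 m³/s
Panel 3-4: Δb = 11.4 m, d̄ = (1.54+1.10)/2 = 1.32, v̄ = (0.75+0.80)/2 = 0.775 → q = 11.4×1.32×0.775 = 11.66 m³/s
Panel 4-5: Δb = 2.6 m, d̄ = (1.10+0.00)/2 = 0.55, v̄ = (0.80+0.00)/2 = 0.4 → q = 2.6×0.55×0.4 = 0.5720 m³/s
Q = Σ q = 23.79 m³/s

23.8 m³/s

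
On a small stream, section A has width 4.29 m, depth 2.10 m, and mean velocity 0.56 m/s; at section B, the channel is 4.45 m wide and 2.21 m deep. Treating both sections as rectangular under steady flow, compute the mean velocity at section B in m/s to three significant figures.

0.513 m/s

Q = A₁V₁ = (4.29×2.10) × 0.56 = 5.045 m³/s
A₂ = 4.45 × 2.21 = 9.835 m²
V₂ = Q/A₂ = 5.045/9.835 = 0.5130 m/s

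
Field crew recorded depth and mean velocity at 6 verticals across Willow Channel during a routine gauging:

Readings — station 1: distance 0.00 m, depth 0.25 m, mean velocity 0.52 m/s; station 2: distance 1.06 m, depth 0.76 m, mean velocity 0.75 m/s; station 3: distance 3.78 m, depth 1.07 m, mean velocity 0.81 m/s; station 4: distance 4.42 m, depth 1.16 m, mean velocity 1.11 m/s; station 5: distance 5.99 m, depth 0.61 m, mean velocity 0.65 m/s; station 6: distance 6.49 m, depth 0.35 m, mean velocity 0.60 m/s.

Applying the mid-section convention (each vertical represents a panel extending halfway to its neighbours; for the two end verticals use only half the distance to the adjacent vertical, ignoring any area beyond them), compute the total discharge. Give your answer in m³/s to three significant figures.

w_1 = (1.06 − 0.00)/2 = 0.53 m; q_1 = 0.52 × 0.25 × 0.53 = 0.06890 m³/s
w_2 = (3.78 − 0.00)/2 = 1.89 m; q_2 = 0.75 × 0.76 × 1.89 = 1.077 m³/s
w_3 = (4.42 − 1.06)/2 = 1.68 m; q_3 = 0.81 × 1.07 × 1.68 = 1.456 m³/s
w_4 = (5.99 − 3.78)/2 = 1.105 m; q_4 = 1.11 × 1.16 × 1.105 = 1.423 m³/s
w_5 = (6.49 − 4.42)/2 = 1.035 m; q_5 = 0.65 × 0.61 × 1.035 = 0.4104 m³/s
w_6 = (6.49 − 5.99)/2 = 0.25 m; q_6 = 0.60 × 0.35 × 0.25 = 0.05250 m³/s
Q = Σ qᵢ = 4.488 m³/s

4.49 m³/s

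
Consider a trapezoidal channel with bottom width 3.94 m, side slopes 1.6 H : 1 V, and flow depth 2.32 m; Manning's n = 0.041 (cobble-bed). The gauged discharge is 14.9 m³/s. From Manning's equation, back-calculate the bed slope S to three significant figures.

0.000757

A = (b + z·y)·y = (3.94 + 1.6×2.32)×2.32 = 17.75 m²
P = b + 2y√(1+z²) = 3.94 + 2×2.32×√(1+1.6²) = 12.69 m
R = A/P = 17.75/12.69 = 1.398 m
S = (Q·n / (1·A·R^(2/3)))² = (14.9×0.041 / (1×17.75×1.251))² = 0.0007572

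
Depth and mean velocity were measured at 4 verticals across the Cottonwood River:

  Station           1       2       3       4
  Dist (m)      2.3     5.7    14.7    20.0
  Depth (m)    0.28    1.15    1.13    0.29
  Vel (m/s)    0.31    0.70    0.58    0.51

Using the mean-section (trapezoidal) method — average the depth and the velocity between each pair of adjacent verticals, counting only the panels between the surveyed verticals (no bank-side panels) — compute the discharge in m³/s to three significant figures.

Panel 1-2: Δb = 3.4 m, d̄ = (0.28+1.15)/2 = 0.715, v̄ = (0.31+0.70)/2 = 0.505 → q = 3.4×0.715×0.505 = 1.228 m³/s
Panel 2-3: Δb = 9 m, d̄ = (1.15+1.13)/2 = 1.14, v̄ = (0.70+0.58)/2 = 0.64 → q = 9×1.14×0.64 = 6.566 m³/s
Panel 3-4: Δb = 5.3 m, d̄ = (1.13+0.29)/2 = 0.71, v̄ = (0.58+0.51)/2 = 0.545 → q = 5.3×0.71×0.545 = 2.051 m³/s
Q = Σ q = 9.845 m³/s

9.84 m³/s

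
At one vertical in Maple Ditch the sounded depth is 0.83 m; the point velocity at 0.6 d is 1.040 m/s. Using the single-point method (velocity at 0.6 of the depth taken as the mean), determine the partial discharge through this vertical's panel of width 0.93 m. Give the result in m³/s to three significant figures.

v̄ = v₀.₆ = 1.040 m/s
q = v̄ × d × w = 1.040 × 0.83 × 0.93 = 0.8028 m³/s

0.803 m³/s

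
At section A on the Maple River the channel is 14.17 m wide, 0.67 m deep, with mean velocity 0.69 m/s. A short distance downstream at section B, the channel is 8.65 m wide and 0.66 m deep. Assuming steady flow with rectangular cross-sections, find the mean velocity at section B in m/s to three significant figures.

Q = A₁V₁ = (14.17×0.67) × 0.69 = 6.551 m³/s
A₂ = 8.65 × 0.66 = 5.709 m²
V₂ = Q/A₂ = 6.551/5.709 = 1.147 m/s

1.15 m/s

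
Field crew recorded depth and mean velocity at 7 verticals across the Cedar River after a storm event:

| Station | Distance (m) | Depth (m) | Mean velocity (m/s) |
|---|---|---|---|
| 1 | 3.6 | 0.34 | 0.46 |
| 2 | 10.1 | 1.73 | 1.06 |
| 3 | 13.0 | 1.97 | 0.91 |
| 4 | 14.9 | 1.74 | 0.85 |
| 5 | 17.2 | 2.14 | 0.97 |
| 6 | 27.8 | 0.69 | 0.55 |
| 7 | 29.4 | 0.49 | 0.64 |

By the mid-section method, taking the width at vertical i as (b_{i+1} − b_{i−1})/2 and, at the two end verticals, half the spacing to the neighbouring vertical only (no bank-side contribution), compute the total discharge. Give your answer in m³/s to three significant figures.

w_1 = (10.1 − 3.6)/2 = 3.25 m; q_1 = 0.46 × 0.34 × 3.25 = 0.5083 m³/s
w_2 = (13.0 − 3.6)/2 = 4.7 m; q_2 = 1.06 × 1.73 × 4.7 = 8.619 m³/s
w_3 = (14.9 − 10.1)/2 = 2.4 m; q_3 = 0.91 × 1.97 × 2.4 = 4.302 m³/s
w_4 = (17.2 − 13.0)/2 = 2.1 m; q_4 = 0.85 × 1.74 × 2.1 = 3.106 m³/s
w_5 = (27.8 − 14.9)/2 = 6.45 m; q_5 = 0.97 × 2.14 × 6.45 = 13.39 m³/s
w_6 = (29.4 − 17.2)/2 = 6.1 m; q_6 = 0.55 × 0.69 × 6.1 = 2.315 m³/s
w_7 = (29.4 − 27.8)/2 = 0.8 m; q_7 = 0.64 × 0.49 × 0.8 = 0.2509 m³/s
Q = Σ qᵢ = 32.49 m³/s

32.5 m³/s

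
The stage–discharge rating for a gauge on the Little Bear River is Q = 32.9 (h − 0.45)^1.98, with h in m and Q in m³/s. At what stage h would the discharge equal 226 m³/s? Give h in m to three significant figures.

3.10 m

h − h₀ = (Q/C)^(1/b) = (226/32.9)^(1/1.98) = 2.647 m
h = 0.45 + 2.647 = 3.097 m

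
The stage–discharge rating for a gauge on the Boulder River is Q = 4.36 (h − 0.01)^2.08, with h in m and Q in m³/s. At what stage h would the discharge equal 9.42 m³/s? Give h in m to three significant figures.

1.46 m

h − h₀ = (Q/C)^(1/b) = (9.42/4.36)^(1/2.08) = 1.448 m
h = 0.01 + 1.448 = 1.458 m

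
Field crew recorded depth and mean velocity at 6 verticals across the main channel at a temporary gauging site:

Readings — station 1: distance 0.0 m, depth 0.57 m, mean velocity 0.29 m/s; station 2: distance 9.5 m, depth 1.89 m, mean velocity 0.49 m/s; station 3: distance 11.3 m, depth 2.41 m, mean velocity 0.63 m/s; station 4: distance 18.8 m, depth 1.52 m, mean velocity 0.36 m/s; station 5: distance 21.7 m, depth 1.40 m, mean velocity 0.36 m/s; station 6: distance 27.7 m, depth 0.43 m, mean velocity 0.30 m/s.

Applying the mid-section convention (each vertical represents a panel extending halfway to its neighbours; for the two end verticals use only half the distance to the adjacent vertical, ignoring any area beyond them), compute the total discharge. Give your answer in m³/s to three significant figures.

w_1 = (9.5 − 0.0)/2 = 4.75 m; q_1 = 0.29 × 0.57 × 4.75 = 0.7852 m³/s
w_2 = (11.3 − 0.0)/2 = 5.65 m; q_2 = 0.49 × 1.89 × 5.65 = 5.232 m³/s
w_3 = (18.8 − 9.5)/2 = 4.65 m; q_3 = 0.63 × 2.41 × 4.65 = 7.060 m³/s
w_4 = (21.7 − 11.3)/2 = 5.2 m; q_4 = 0.36 × 1.52 × 5.2 = 2.845 m³/s
w_5 = (27.7 − 18.8)/2 = 4.45 m; q_5 = 0.36 × 1.40 × 4.45 = 2.243 m³/s
w_6 = (27.7 − 21.7)/2 = 3 m; q_6 = 0.30 × 0.43 × 3 = 0.3870 m³/s
Q = Σ qᵢ = 18.55 m³/s

18.6 m³/s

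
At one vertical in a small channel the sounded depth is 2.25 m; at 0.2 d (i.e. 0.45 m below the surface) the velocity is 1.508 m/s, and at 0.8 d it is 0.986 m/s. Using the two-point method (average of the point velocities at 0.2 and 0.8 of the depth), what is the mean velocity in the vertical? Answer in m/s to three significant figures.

1.25 m/s

v̄ = (1.508 + 0.986) / 2 = 1.247 m/s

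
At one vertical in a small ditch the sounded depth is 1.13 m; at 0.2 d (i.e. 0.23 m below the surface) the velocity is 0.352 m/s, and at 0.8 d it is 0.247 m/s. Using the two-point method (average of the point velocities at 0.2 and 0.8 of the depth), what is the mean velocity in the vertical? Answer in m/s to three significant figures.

0.300 m/s

v̄ = (0.352 + 0.247) / 2 = 0.2995 m/s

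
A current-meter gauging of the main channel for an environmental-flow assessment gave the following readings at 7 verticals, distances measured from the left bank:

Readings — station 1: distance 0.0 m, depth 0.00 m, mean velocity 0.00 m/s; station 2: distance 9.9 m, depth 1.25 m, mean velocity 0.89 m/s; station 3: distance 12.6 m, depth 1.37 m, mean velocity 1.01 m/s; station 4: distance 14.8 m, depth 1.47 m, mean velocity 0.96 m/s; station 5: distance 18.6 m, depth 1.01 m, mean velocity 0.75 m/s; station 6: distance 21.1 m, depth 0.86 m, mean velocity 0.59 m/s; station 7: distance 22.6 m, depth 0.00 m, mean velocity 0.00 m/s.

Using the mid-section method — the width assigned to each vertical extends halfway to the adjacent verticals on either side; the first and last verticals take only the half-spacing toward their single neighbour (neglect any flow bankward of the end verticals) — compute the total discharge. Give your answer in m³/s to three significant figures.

18.0 m³/s

w_2 = (12.6 − 0.0)/2 = 6.3 m; q_2 = 0.89 × 1.25 × 6.3 = 7.009 m³/s
w_3 = (14.8 − 9.9)/2 = 2.45 m; q_3 = 1.01 × 1.37 × 2.45 = 3.390 m³/s
w_4 = (18.6 − 12.6)/2 = 3 m; q_4 = 0.96 × 1.47 × 3 = 4.234 m³/s
w_5 = (21.1 − 14.8)/2 = 3.15 m; q_5 = 0.75 × 1.01 × 3.15 = 2.386 m³/s
w_6 = (22.6 − 18.6)/2 = 2 m; q_6 = 0.59 × 0.86 × 2 = 1.015 m³/s
Stations 1, 7 contribute zero (depth or velocity is 0).
Q = Σ qᵢ = 18.03 m³/s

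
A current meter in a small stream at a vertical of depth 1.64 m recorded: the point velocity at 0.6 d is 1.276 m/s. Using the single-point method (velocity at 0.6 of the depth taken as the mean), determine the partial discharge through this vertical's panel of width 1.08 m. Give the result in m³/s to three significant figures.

2.26 m³/s

v̄ = v₀.₆ = 1.276 m/s
q = v̄ × d × w = 1.276 × 1.64 × 1.08 = 2.260 m³/s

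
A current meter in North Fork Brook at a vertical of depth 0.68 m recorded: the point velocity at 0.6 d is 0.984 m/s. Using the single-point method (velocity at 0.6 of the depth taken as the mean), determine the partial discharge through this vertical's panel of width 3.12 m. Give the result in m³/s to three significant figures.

2.09 m³/s

v̄ = v₀.₆ = 0.984 m/s
q = v̄ × d × w = 0.9840 × 0.68 × 3.12 = 2.088 m³/s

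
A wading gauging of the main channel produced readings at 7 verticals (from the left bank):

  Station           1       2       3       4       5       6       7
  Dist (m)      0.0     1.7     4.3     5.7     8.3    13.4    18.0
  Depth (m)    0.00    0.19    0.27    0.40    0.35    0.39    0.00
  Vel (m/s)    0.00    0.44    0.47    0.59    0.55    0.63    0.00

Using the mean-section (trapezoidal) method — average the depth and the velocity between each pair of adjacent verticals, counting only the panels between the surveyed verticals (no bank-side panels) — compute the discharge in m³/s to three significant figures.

2.51 m³/s

Panel 1-2: Δb = 1.7 m, d̄ = (0.00+0.19)/2 = 0.095, v̄ = (0.00+0.44)/2 = 0.22 → q = 1.7×0.095×0.22 = 0.03553 m³/s
Panel 2-3: Δb = 2.6 m, d̄ = (0.19+0.27)/2 = 0.23, v̄ = (0.44+0.47)/2 = 0.455 → q = 2.6×0.23×0.455 = 0.2721 m³/s
Panel 3-4: Δb = 1.4 m, d̄ = (0.27+0.40)/2 = 0.335, v̄ = (0.47+0.59)/2 = 0.53 → q = 1.4×0.335×0.53 = 0.2486 m³/s
Panel 4-5: Δb = 2.6 m, d̄ = (0.40+0.35)/2 = 0.375, v̄ = (0.59+0.55)/2 = 0.57 → q = 2.6×0.375×0.57 = 0.5558 m³/s
Panel 5-6: Δb = 5.1 m, d̄ = (0.35+0.39)/2 = 0.37, v̄ = (0.55+0.63)/2 = 0.59 → q = 5.1×0.37×0.59 = 1.113 m³/s
Panel 6-7: Δb = 4.6 m, d̄ = (0.39+0.00)/2 = 0.195, v̄ = (0.63+0.00)/2 = 0.315 → q = 4.6×0.195×0.315 = 0.2826 m³/s
Q = Σ q = 2.508 m³/s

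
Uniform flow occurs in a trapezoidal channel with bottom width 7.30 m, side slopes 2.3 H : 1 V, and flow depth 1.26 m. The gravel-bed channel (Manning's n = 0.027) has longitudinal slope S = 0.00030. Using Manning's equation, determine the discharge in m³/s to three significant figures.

7.93 m³/s

A = (b + z·y)·y = (7.30 + 2.3×1.26)×1.26 = 12.85 m²
P = b + 2y√(1+z²) = 7.30 + 2×1.26×√(1+2.3²) = 13.62 m
R = A/P = 12.85/13.62 = 0.9434 m
Q = (1/n)·A·R^(2/3)·S^(1/2) = (1/0.027) × 12.85 × 0.9434^(2/3) × 0.00030^(1/2) = 7.929 m³/s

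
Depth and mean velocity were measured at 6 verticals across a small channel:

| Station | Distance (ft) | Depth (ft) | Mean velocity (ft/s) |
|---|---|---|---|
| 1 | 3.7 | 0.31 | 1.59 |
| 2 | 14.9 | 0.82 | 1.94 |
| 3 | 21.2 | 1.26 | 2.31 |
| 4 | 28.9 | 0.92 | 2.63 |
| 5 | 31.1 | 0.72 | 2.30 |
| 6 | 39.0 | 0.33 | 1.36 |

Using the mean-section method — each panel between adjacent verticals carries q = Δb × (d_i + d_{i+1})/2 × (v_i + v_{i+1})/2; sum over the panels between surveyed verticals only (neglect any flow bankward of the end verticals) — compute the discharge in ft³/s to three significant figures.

57.9 ft³/s

Panel 1-2: Δb = 11.2 ft, d̄ = (0.31+0.82)/2 = 0.565, v̄ = (1.59+1.94)/2 = 1.765 → q = 11.2×0.565×1.765 = 11.17 ft³/s
Panel 2-3: Δb = 6.3 ft, d̄ = (0.82+1.26)/2 = 1.04, v̄ = (1.94+2.31)/2 = 2.125 → q = 6.3×1.04×2.125 = 13.92 ft³/s
Panel 3-4: Δb = 7.7 ft, d̄ = (1.26+0.92)/2 = 1.09, v̄ = (2.31+2.63)/2 = 2.47 → q = 7.7×1.09×2.47 = 20.73 ft³/s
Panel 4-5: Δb = 2.2 ft, d̄ = (0.92+0.72)/2 = 0.82, v̄ = (2.63+2.30)/2 = 2.465 → q = 2.2×0.82×2.465 = 4.447 ft³/s
Panel 5-6: Δb = 7.9 ft, d̄ = (0.72+0.33)/2 = 0.525, v̄ = (2.30+1.36)/2 = 1.83 → q = 7.9×0.525×1.83 = 7.590 ft³/s
Q = Σ q = 57.86 ft³/s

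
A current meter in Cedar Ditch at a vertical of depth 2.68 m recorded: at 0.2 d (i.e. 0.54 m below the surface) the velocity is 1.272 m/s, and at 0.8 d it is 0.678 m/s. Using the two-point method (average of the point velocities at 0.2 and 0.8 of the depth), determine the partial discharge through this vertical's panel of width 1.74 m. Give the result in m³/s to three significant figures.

4.55 m³/s

v̄ = (1.272 + 0.678) / 2 = 0.9750 m/s
q = v̄ × d × w = 0.9750 × 2.68 × 1.74 = 4.547 m³/s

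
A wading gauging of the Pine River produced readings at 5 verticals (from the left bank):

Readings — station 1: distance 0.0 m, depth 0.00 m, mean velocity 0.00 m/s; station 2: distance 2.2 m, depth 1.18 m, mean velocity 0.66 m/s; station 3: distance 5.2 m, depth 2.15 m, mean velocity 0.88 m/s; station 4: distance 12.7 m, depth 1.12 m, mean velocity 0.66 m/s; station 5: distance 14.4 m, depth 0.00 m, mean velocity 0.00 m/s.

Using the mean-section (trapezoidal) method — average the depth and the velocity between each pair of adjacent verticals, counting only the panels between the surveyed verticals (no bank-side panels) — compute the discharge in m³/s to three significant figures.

Panel 1-2: Δb = 2.2 m, d̄ = (0.00+1.18)/2 = 0.59, v̄ = (0.00+0.66)/2 = 0.33 → q = 2.2×0.59×0.33 = 0.4283 m³/s
Panel 2-3: Δb = 3 m, d̄ = (1.18+2.15)/2 = 1.665, v̄ = (0.66+0.88)/2 = 0.77 → q = 3×1.665×0.77 = 3.846 m³/s
Panel 3-4: Δb = 7.5 m, d̄ = (2.15+1.12)/2 = 1.635, v̄ = (0.88+0.66)/2 = 0.77 → q = 7.5×1.635×0.77 = 9.442 m³/s
Panel 4-5: Δb = 1.7 m, d̄ = (1.12+0.00)/2 = 0.56, v̄ = (0.66+0.00)/2 = 0.33 → q = 1.7×0.56×0.33 = 0.3142 m³/s
Q = Σ q = 14.03 m³/s

14.0 m³/s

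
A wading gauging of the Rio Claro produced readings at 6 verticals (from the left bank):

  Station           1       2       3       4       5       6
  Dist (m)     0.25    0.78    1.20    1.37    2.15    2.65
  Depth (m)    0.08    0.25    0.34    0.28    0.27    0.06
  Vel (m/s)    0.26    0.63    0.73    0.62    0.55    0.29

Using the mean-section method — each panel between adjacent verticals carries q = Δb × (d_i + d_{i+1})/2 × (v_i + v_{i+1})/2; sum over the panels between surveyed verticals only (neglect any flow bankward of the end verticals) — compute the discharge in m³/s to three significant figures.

Panel 1-2: Δb = 0.53 m, d̄ = (0.08+0.25)/2 = 0.165, v̄ = (0.26+0.63)/2 = 0.445 → q = 0.53×0.165×0.445 = 0.03892 m³/s
Panel 2-3: Δb = 0.42 m, d̄ = (0.25+0.34)/2 = 0.295, v̄ = (0.63+0.73)/2 = 0.68 → q = 0.42×0.295×0.68 = 0.08425 m³/s
Panel 3-4: Δb = 0.17 m, d̄ = (0.34+0.28)/2 = 0.31, v̄ = (0.73+0.62)/2 = 0.675 → q = 0.17×0.31×0.675 = 0.03557 m³/s
Panel 4-5: Δb = 0.78 m, d̄ = (0.28+0.27)/2 = 0.275, v̄ = (0.62+0.55)/2 = 0.585 → q = 0.78×0.275×0.585 = 0.1255 m³/s
Panel 5-6: Δb = 0.5 m, d̄ = (0.27+0.06)/2 = 0.165, v̄ = (0.55+0.29)/2 = 0.42 → q = 0.5×0.165×0.42 = 0.03465 m³/s
Q = Σ q = 0.3189 m³/s

0.319 m³/s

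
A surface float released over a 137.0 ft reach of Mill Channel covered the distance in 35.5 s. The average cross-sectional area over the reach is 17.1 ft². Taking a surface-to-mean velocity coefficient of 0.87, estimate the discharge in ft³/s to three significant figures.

57.4 ft³/s

v_surface = L / t̄ = 137.0 / 35.5 = 3.859 ft/s
v_mean = 0.87 × 3.859 = 3.357 ft/s
Q = A × v_mean = 17.1 × 3.357 = 57.41 ft³/s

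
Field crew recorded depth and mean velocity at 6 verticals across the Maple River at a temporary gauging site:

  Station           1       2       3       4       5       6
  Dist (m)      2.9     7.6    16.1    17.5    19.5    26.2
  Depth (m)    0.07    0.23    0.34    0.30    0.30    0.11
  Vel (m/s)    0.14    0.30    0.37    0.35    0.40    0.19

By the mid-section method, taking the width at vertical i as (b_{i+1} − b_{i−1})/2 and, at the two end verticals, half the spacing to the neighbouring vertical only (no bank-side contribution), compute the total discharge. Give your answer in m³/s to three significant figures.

w_1 = (7.6 − 2.9)/2 = 2.35 m; q_1 = 0.14 × 0.07 × 2.35 = 0.02303 m³/s
w_2 = (16.1 − 2.9)/2 = 6.6 m; q_2 = 0.30 × 0.23 × 6.6 = 0.4554 m³/s
w_3 = (17.5 − 7.6)/2 = 4.95 m; q_3 = 0.37 × 0.34 × 4.95 = 0.6227 m³/s
w_4 = (19.5 − 16.1)/2 = 1.7 m; q_4 = 0.35 × 0.30 × 1.7 = 0.1785 m³/s
w_5 = (26.2 − 17.5)/2 = 4.35 m; q_5 = 0.40 × 0.30 × 4.35 = 0.5220 m³/s
w_6 = (26.2 − 19.5)/2 = 3.35 m; q_6 = 0.19 × 0.11 × 3.35 = 0.07002 m³/s
Q = Σ qᵢ = 1.872 m³/s

1.87 m³/s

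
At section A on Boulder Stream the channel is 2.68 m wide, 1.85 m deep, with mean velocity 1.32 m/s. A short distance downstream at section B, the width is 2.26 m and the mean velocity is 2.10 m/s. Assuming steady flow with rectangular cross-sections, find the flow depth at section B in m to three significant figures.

Q = A₁V₁ = (2.68×1.85) × 1.32 = 6.545 m³/s
d₂ = Q/(b₂ V₂) = 6.545/(2.26×2.10) = 1.379 m

1.38 m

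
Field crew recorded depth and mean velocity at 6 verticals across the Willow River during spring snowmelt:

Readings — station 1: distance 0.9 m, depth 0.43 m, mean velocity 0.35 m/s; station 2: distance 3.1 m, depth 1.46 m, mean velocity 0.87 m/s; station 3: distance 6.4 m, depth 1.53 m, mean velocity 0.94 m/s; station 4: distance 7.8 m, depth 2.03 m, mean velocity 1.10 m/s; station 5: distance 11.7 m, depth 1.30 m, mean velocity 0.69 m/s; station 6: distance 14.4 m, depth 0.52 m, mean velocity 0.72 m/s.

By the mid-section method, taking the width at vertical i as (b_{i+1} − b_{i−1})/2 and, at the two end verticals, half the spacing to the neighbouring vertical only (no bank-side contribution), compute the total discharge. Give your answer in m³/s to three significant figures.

w_1 = (3.1 − 0.9)/2 = 1.1 m; q_1 = 0.35 × 0.43 × 1.1 = 0.1656 m³/s
w_2 = (6.4 − 0.9)/2 = 2.75 m; q_2 = 0.87 × 1.46 × 2.75 = 3.493 m³/s
w_3 = (7.8 − 3.1)/2 = 2.35 m; q_3 = 0.94 × 1.53 × 2.35 = 3.380 m³/s
w_4 = (11.7 − 6.4)/2 = 2.65 m; q_4 = 1.10 × 2.03 × 2.65 = 5.917 m³/s
w_5 = (14.4 − 7.8)/2 = 3.3 m; q_5 = 0.69 × 1.30 × 3.3 = 2.960 m³/s
w_6 = (14.4 − 11.7)/2 = 1.35 m; q_6 = 0.72 × 0.52 × 1.35 = 0.5054 m³/s
Q = Σ qᵢ = 16.42 m³/s

16.4 m³/s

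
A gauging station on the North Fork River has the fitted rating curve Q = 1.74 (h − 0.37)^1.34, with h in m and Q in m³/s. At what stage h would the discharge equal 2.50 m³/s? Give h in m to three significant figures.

h − h₀ = (Q/C)^(1/b) = (2.50/1.74)^(1/1.34) = 1.311 m
h = 0.37 + 1.311 = 1.681 m

1.68 m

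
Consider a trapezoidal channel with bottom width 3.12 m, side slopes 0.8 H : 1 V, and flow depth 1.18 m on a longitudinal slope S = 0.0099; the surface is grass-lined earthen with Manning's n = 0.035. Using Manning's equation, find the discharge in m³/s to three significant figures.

11.6 m³/s

A = (b + z·y)·y = (3.12 + 0.8×1.18)×1.18 = 4.796 m²
P = b + 2y√(1+z²) = 3.12 + 2×1.18×√(1+0.8²) = 6.142 m
R = A/P = 4.796/6.142 = 0.7807 m
Q = (1/n)·A·R^(2/3)·S^(1/2) = (1/0.035) × 4.796 × 0.7807^(2/3) × 0.0099^(1/2) = 11.56 m³/s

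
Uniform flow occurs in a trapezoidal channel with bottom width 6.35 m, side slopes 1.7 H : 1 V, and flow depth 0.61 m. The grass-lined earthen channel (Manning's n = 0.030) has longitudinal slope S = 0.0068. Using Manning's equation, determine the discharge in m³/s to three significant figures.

A = (b + z·y)·y = (6.35 + 1.7×0.61)×0.61 = 4.506 m²
P = b + 2y√(1+z²) = 6.35 + 2×0.61×√(1+1.7²) = 8.756 m
R = A/P = 4.506/8.756 = 0.5146 m
Q = (1/n)·A·R^(2/3)·S^(1/2) = (1/0.030) × 4.506 × 0.5146^(2/3) × 0.0068^(1/2) = 7.954 m³/s

7.95 m³/s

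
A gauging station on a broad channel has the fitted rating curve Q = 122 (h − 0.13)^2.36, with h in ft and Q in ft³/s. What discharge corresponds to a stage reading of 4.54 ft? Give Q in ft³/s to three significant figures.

Q = 122 × (4.54 − 0.13)^2.36 = 122 × 4.41^2.36 = 4048 ft³/s

4050 ft³/s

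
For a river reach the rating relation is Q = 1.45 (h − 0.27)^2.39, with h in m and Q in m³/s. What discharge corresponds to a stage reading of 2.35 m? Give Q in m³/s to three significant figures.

Q = 1.45 × (2.35 − 0.27)^2.39 = 1.45 × 2.08^2.39 = 8.347 m³/s

8.35 m³/s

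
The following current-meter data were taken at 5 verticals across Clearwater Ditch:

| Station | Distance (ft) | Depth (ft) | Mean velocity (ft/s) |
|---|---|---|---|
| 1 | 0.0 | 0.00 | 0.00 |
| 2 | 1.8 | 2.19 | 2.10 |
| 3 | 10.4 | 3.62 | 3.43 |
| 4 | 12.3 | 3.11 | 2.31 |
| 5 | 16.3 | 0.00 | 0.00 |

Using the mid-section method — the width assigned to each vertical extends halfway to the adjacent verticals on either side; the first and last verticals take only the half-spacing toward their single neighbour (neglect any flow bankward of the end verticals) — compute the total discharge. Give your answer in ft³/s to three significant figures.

110 ft³/s

w_2 = (10.4 − 0.0)/2 = 5.2 ft; q_2 = 2.10 × 2.19 × 5.2 = 23.91 ft³/s
w_3 = (12.3 − 1.8)/2 = 5.25 ft; q_3 = 3.43 × 3.62 × 5.25 = 65.19 ft³/s
w_4 = (16.3 − 10.4)/2 = 2.95 ft; q_4 = 2.31 × 3.11 × 2.95 = 21.19 ft³/s
Stations 1, 5 contribute zero (depth or velocity is 0).
Q = Σ qᵢ = 110.3 ft³/s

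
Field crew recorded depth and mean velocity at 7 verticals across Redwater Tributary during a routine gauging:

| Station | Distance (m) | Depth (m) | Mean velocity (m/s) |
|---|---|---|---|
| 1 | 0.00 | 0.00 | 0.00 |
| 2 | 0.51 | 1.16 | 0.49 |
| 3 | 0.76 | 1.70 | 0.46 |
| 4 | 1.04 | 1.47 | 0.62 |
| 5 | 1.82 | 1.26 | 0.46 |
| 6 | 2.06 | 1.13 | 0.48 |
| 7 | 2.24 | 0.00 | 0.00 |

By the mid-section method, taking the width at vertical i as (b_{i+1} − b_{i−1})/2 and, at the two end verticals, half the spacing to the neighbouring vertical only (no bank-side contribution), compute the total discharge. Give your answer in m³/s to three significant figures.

1.32 m³/s

w_2 = (0.76 − 0.00)/2 = 0.38 m; q_2 = 0.49 × 1.16 × 0.38 = 0.2160 m³/s
w_3 = (1.04 − 0.51)/2 = 0.265 m; q_3 = 0.46 × 1.70 × 0.265 = 0.2072 m³/s
w_4 = (1.82 − 0.76)/2 = 0.53 m; q_4 = 0.62 × 1.47 × 0.53 = 0.4830 m³/s
w_5 = (2.06 − 1.04)/2 = 0.51 m; q_5 = 0.46 × 1.26 × 0.51 = 0.2956 m³/s
w_6 = (2.24 − 1.82)/2 = 0.21 m; q_6 = 0.48 × 1.13 × 0.21 = 0.1139 m³/s
Stations 1, 7 contribute zero (depth or velocity is 0).
Q = Σ qᵢ = 1.316 m³/s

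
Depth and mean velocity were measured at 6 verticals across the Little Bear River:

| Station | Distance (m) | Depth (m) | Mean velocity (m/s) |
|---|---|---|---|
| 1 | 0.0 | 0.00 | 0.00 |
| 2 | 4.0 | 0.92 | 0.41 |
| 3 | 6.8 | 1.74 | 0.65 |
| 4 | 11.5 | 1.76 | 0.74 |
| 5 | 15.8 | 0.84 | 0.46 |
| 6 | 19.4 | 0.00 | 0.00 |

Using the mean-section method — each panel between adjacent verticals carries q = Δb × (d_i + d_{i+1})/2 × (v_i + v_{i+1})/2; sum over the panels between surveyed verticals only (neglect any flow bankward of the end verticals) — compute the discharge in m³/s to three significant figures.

Panel 1-2: Δb = 4 m, d̄ = (0.00+0.92)/2 = 0.46, v̄ = (0.00+0.41)/2 = 0.205 → q = 4×0.46×0.205 = 0.3772 m³/s
Panel 2-3: Δb = 2.8 m, d̄ = (0.92+1.74)/2 = 1.33, v̄ = (0.41+0.65)/2 = 0.53 → q = 2.8×1.33×0.53 = 1.974 m³/s
Panel 3-4: Δb = 4.7 m, d̄ = (1.74+1.76)/2 = 1.75, v̄ = (0.65+0.74)/2 = 0.695 → q = 4.7×1.75×0.695 = 5.716 m³/s
Panel 4-5: Δb = 4.3 m, d̄ = (1.76+0.84)/2 = 1.3, v̄ = (0.74+0.46)/2 = 0.6 → q = 4.3×1.3×0.6 = 3.354 m³/s
Panel 5-6: Δb = 3.6 m, d̄ = (0.84+0.00)/2 = 0.42, v̄ = (0.46+0.00)/2 = 0.23 → q = 3.6×0.42×0.23 = 0.3478 m³/s
Q = Σ q = 11.77 m³/s

11.8 m³/s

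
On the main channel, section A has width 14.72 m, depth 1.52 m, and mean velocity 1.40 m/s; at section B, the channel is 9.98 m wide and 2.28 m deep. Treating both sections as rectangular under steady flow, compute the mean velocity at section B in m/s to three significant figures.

1.38 m/s

Q = A₁V₁ = (14.72×1.52) × 1.40 = 31.32 m³/s
A₂ = 9.98 × 2.28 = 22.75 m²
V₂ = Q/A₂ = 31.32/22.75 = 1.377 m/s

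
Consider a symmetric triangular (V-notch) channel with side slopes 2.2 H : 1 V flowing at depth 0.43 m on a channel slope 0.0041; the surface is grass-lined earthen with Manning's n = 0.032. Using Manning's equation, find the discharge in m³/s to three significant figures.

A = z·y² = 2.2×0.43² = 0.4068 m²
P = 2y√(1+z²) = 2×0.43×√(1+2.2²) = 2.078 m
R = A/P = 0.4068/2.078 = 0.1957 m
Q = (1/n)·A·R^(2/3)·S^(1/2) = (1/0.032) × 0.4068 × 0.1957^(2/3) × 0.0041^(1/2) = 0.2744 m³/s

0.274 m³/s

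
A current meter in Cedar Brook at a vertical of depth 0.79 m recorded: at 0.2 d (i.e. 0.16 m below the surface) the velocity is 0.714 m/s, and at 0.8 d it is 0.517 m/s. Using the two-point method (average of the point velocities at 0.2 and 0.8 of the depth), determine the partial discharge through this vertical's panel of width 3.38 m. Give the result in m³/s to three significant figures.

1.64 m³/s

v̄ = (0.714 + 0.517) / 2 = 0.6155 m/s
q = v̄ × d × w = 0.6155 × 0.79 × 3.38 = 1.644 m³/s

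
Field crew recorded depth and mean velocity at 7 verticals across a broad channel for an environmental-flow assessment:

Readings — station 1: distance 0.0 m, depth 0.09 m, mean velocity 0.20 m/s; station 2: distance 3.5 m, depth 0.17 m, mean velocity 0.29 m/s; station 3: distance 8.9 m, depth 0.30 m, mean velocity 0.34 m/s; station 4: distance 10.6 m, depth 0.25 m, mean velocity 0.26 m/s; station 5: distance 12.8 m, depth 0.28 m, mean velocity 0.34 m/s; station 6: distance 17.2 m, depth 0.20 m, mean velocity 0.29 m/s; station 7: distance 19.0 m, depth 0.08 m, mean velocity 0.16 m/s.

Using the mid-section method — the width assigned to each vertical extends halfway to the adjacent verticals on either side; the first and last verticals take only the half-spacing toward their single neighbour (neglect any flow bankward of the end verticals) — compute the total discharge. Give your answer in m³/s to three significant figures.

w_1 = (3.5 − 0.0)/2 = 1.75 m; q_1 = 0.20 × 0.09 × 1.75 = 0.03150 m³/s
w_2 = (8.9 − 0.0)/2 = 4.45 m; q_2 = 0.29 × 0.17 × 4.45 = 0.2194 m³/s
w_3 = (10.6 − 3.5)/2 = 3.55 m; q_3 = 0.34 × 0.30 × 3.55 = 0.3621 m³/s
w_4 = (12.8 − 8.9)/2 = 1.95 m; q_4 = 0.26 × 0.25 × 1.95 = 0.1268 m³/s
w_5 = (17.2 − 10.6)/2 = 3.3 m; q_5 = 0.34 × 0.28 × 3.3 = 0.3142 m³/s
w_6 = (19.0 − 12.8)/2 = 3.1 m; q_6 = 0.29 × 0.20 × 3.1 = 0.1798 m³/s
w_7 = (19.0 − 17.2)/2 = 0.9 m; q_7 = 0.16 × 0.08 × 0.9 = 0.01152 m³/s
Q = Σ qᵢ = 1.245 m³/s

1.25 m³/s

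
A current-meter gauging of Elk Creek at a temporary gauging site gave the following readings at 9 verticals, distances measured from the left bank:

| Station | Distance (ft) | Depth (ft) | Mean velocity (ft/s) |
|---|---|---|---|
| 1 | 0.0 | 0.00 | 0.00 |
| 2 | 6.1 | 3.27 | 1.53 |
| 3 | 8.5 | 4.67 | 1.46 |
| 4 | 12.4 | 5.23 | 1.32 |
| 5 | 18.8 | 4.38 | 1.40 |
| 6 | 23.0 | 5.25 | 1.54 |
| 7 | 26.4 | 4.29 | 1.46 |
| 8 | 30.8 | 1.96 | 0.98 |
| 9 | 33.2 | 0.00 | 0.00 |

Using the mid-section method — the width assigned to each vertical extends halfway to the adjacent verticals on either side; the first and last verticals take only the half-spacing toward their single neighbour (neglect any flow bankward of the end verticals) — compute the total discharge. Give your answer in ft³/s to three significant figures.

172 ft³/s

w_2 = (8.5 − 0.0)/2 = 4.25 ft; q_2 = 1.53 × 3.27 × 4.25 = 21.26 ft³/s
w_3 = (12.4 − 6.1)/2 = 3.15 ft; q_3 = 1.46 × 4.67 × 3.15 = 21.48 ft³/s
w_4 = (18.8 − 8.5)/2 = 5.15 ft; q_4 = 1.32 × 5.23 × 5.15 = 35.55 ft³/s
w_5 = (23.0 − 12.4)/2 = 5.3 ft; q_5 = 1.40 × 4.38 × 5.3 = 32.50 ft³/s
w_6 = (26.4 − 18.8)/2 = 3.8 ft; q_6 = 1.54 × 5.25 × 3.8 = 30.72 ft³/s
w_7 = (30.8 − 23.0)/2 = 3.9 ft; q_7 = 1.46 × 4.29 × 3.9 = 24.43 ft³/s
w_8 = (33.2 − 26.4)/2 = 3.4 ft; q_8 = 0.98 × 1.96 × 3.4 = 6.531 ft³/s
Stations 1, 9 contribute zero (depth or velocity is 0).
Q = Σ qᵢ = 172.5 ft³/s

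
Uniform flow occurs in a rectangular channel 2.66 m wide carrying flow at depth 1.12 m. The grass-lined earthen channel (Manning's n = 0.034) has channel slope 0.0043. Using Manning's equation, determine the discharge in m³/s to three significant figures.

4.12 m³/s

A = b·y = 2.66 × 1.12 = 2.979 m²
P = b + 2y = 2.66 + 2×1.12 = 4.900 m
R = A/P = 2.979/4.900 = 0.6080 m
Q = (1/n)·A·R^(2/3)·S^(1/2) = (1/0.034) × 2.979 × 0.6080^(2/3) × 0.0043^(1/2) = 4.124 m³/s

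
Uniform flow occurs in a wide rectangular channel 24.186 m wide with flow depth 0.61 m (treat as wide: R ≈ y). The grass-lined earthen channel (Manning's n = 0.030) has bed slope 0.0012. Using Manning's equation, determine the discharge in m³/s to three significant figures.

A = b·y = 24.186 × 0.61 = 14.75 m²
Wide channel: R ≈ y = 0.61 m
Q = (1/n)·A·R^(2/3)·S^(1/2) = (1/0.030) × 14.75 × 0.6100^(2/3) × 0.0012^(1/2) = 12.25 m³/s

12.3 m³/s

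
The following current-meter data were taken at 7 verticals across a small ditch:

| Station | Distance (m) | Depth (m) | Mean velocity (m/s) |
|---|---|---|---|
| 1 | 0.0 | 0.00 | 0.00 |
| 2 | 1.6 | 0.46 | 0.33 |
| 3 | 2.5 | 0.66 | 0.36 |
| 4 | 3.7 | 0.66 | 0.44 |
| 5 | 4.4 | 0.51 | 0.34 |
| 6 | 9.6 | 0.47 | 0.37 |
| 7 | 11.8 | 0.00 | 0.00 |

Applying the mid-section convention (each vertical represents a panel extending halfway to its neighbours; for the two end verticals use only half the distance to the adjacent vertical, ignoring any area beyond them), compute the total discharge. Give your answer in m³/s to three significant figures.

w_2 = (2.5 − 0.0)/2 = 1.25 m; q_2 = 0.33 × 0.46 × 1.25 = 0.1898 m³/s
w_3 = (3.7 − 1.6)/2 = 1.05 m; q_3 = 0.36 × 0.66 × 1.05 = 0.2495 m³/s
w_4 = (4.4 − 2.5)/2 = 0.95 m; q_4 = 0.44 × 0.66 × 0.95 = 0.2759 m³/s
w_5 = (9.6 − 3.7)/2 = 2.95 m; q_5 = 0.34 × 0.51 × 2.95 = 0.5115 m³/s
w_6 = (11.8 − 4.4)/2 = 3.7 m; q_6 = 0.37 × 0.47 × 3.7 = 0.6434 m³/s
Stations 1, 7 contribute zero (depth or velocity is 0).
Q = Σ qᵢ = 1.870 m³/s

1.87 m³/s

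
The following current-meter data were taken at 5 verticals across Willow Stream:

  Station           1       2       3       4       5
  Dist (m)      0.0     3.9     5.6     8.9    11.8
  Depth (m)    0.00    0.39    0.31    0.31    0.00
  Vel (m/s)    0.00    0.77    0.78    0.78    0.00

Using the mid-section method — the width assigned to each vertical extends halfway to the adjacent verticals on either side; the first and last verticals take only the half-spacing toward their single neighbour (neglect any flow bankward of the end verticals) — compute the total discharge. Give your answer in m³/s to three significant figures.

w_2 = (5.6 − 0.0)/2 = 2.8 m; q_2 = 0.77 × 0.39 × 2.8 = 0.8408 m³/s
w_3 = (8.9 − 3.9)/2 = 2.5 m; q_3 = 0.78 × 0.31 × 2.5 = 0.6045 m³/s
w_4 = (11.8 − 5.6)/2 = 3.1 m; q_4 = 0.78 × 0.31 × 3.1 = 0.7496 m³/s
Stations 1, 5 contribute zero (depth or velocity is 0).
Q = Σ qᵢ = 2.195 m³/s

2.19 m³/s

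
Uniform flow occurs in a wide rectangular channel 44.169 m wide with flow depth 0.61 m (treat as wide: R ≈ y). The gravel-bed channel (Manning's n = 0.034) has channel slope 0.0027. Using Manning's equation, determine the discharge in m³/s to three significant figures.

29.6 m³/s

A = b·y = 44.169 × 0.61 = 26.94 m²
Wide channel: R ≈ y = 0.61 m
Q = (1/n)·A·R^(2/3)·S^(1/2) = (1/0.034) × 26.94 × 0.6100^(2/3) × 0.0027^(1/2) = 29.62 m³/s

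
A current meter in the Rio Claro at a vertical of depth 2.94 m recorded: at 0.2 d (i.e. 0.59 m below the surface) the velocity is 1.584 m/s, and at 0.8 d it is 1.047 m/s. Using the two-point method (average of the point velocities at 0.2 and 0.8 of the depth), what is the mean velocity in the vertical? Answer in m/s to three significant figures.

1.32 m/s

v̄ = (1.584 + 1.047) / 2 = 1.316 m/s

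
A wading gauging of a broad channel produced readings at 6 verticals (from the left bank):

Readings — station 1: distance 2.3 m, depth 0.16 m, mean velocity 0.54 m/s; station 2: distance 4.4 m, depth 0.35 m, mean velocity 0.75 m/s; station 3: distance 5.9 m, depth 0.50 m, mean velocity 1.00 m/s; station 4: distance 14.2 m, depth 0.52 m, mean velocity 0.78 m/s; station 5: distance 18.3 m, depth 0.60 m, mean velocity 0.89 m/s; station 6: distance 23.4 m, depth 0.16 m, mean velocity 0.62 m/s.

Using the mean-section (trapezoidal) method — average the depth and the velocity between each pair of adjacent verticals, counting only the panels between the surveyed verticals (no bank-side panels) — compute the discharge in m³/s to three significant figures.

Panel 1-2: Δb = 2.1 m, d̄ = (0.16+0.35)/2 = 0.255, v̄ = (0.54+0.75)/2 = 0.645 → q = 2.1×0.255×0.645 = 0.3454 m³/s
Panel 2-3: Δb = 1.5 m, d̄ = (0.35+0.50)/2 = 0.425, v̄ = (0.75+1.00)/2 = 0.875 → q = 1.5×0.425×0.875 = 0.5578 m³/s
Panel 3-4: Δb = 8.3 m, d̄ = (0.50+0.52)/2 = 0.51, v̄ = (1.00+0.78)/2 = 0.89 → q = 8.3×0.51×0.89 = 3.767 m³/s
Panel 4-5: Δb = 4.1 m, d̄ = (0.52+0.60)/2 = 0.56, v̄ = (0.78+0.89)/2 = 0.835 → q = 4.1×0.56×0.835 = 1.917 m³/s
Panel 5-6: Δb = 5.1 m, d̄ = (0.60+0.16)/2 = 0.38, v̄ = (0.89+0.62)/2 = 0.755 → q = 5.1×0.38×0.755 = 1.463 m³/s
Q = Σ q = 8.051 m³/s

8.05 m³/s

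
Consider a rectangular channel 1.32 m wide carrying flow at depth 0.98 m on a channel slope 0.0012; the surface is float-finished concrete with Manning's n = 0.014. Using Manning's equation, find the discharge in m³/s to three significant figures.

A = b·y = 1.32 × 0.98 = 1.294 m²
P = b + 2y = 1.32 + 2×0.98 = 3.280 m
R = A/P = 1.294/3.280 = 0.3944 m
Q = (1/n)·A·R^(2/3)·S^(1/2) = (1/0.014) × 1.294 × 0.3944^(2/3) × 0.0012^(1/2) = 1.721 m³/s

1.72 m³/s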